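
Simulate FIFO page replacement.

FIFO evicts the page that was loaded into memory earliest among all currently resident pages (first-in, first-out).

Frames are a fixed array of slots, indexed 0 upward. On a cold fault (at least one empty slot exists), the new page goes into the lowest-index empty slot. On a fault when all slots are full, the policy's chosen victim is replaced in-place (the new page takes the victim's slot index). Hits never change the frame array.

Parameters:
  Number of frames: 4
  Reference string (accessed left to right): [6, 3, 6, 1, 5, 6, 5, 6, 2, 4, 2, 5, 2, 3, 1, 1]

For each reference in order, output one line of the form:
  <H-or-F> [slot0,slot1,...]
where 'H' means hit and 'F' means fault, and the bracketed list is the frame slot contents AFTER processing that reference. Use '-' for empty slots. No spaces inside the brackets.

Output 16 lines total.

F [6,-,-,-]
F [6,3,-,-]
H [6,3,-,-]
F [6,3,1,-]
F [6,3,1,5]
H [6,3,1,5]
H [6,3,1,5]
H [6,3,1,5]
F [2,3,1,5]
F [2,4,1,5]
H [2,4,1,5]
H [2,4,1,5]
H [2,4,1,5]
F [2,4,3,5]
F [2,4,3,1]
H [2,4,3,1]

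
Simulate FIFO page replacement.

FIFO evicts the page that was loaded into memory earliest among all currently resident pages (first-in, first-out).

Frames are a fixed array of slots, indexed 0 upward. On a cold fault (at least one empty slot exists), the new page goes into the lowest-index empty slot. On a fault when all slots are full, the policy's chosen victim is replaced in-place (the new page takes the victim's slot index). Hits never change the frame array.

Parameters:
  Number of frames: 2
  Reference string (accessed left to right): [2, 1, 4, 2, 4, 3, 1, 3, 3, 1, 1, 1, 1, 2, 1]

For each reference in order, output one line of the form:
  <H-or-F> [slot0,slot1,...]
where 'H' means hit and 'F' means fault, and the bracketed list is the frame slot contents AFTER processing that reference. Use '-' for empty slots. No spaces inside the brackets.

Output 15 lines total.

F [2,-]
F [2,1]
F [4,1]
F [4,2]
H [4,2]
F [3,2]
F [3,1]
H [3,1]
H [3,1]
H [3,1]
H [3,1]
H [3,1]
H [3,1]
F [2,1]
H [2,1]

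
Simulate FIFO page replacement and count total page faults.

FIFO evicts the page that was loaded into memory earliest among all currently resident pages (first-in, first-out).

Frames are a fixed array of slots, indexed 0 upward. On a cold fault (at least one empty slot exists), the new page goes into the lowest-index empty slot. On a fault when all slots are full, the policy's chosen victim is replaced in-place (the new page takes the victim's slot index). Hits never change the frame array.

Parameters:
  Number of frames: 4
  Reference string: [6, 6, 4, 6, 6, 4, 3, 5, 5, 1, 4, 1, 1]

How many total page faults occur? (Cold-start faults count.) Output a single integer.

Step 0: ref 6 → FAULT, frames=[6,-,-,-]
Step 1: ref 6 → HIT, frames=[6,-,-,-]
Step 2: ref 4 → FAULT, frames=[6,4,-,-]
Step 3: ref 6 → HIT, frames=[6,4,-,-]
Step 4: ref 6 → HIT, frames=[6,4,-,-]
Step 5: ref 4 → HIT, frames=[6,4,-,-]
Step 6: ref 3 → FAULT, frames=[6,4,3,-]
Step 7: ref 5 → FAULT, frames=[6,4,3,5]
Step 8: ref 5 → HIT, frames=[6,4,3,5]
Step 9: ref 1 → FAULT (evict 6), frames=[1,4,3,5]
Step 10: ref 4 → HIT, frames=[1,4,3,5]
Step 11: ref 1 → HIT, frames=[1,4,3,5]
Step 12: ref 1 → HIT, frames=[1,4,3,5]
Total faults: 5

Answer: 5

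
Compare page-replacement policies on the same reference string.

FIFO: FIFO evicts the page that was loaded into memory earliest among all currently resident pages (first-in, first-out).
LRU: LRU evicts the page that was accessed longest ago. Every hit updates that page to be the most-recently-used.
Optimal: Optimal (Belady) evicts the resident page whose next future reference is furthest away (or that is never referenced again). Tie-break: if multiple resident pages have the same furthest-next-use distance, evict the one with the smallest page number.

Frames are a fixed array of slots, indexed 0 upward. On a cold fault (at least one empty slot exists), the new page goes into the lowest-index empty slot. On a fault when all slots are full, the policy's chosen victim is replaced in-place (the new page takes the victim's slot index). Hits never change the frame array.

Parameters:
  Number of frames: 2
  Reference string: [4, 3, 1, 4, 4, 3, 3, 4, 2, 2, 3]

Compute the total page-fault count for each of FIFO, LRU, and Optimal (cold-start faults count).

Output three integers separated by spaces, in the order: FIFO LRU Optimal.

Answer: 6 7 5

Derivation:
--- FIFO ---
  step 0: ref 4 -> FAULT, frames=[4,-] (faults so far: 1)
  step 1: ref 3 -> FAULT, frames=[4,3] (faults so far: 2)
  step 2: ref 1 -> FAULT, evict 4, frames=[1,3] (faults so far: 3)
  step 3: ref 4 -> FAULT, evict 3, frames=[1,4] (faults so far: 4)
  step 4: ref 4 -> HIT, frames=[1,4] (faults so far: 4)
  step 5: ref 3 -> FAULT, evict 1, frames=[3,4] (faults so far: 5)
  step 6: ref 3 -> HIT, frames=[3,4] (faults so far: 5)
  step 7: ref 4 -> HIT, frames=[3,4] (faults so far: 5)
  step 8: ref 2 -> FAULT, evict 4, frames=[3,2] (faults so far: 6)
  step 9: ref 2 -> HIT, frames=[3,2] (faults so far: 6)
  step 10: ref 3 -> HIT, frames=[3,2] (faults so far: 6)
  FIFO total faults: 6
--- LRU ---
  step 0: ref 4 -> FAULT, frames=[4,-] (faults so far: 1)
  step 1: ref 3 -> FAULT, frames=[4,3] (faults so far: 2)
  step 2: ref 1 -> FAULT, evict 4, frames=[1,3] (faults so far: 3)
  step 3: ref 4 -> FAULT, evict 3, frames=[1,4] (faults so far: 4)
  step 4: ref 4 -> HIT, frames=[1,4] (faults so far: 4)
  step 5: ref 3 -> FAULT, evict 1, frames=[3,4] (faults so far: 5)
  step 6: ref 3 -> HIT, frames=[3,4] (faults so far: 5)
  step 7: ref 4 -> HIT, frames=[3,4] (faults so far: 5)
  step 8: ref 2 -> FAULT, evict 3, frames=[2,4] (faults so far: 6)
  step 9: ref 2 -> HIT, frames=[2,4] (faults so far: 6)
  step 10: ref 3 -> FAULT, evict 4, frames=[2,3] (faults so far: 7)
  LRU total faults: 7
--- Optimal ---
  step 0: ref 4 -> FAULT, frames=[4,-] (faults so far: 1)
  step 1: ref 3 -> FAULT, frames=[4,3] (faults so far: 2)
  step 2: ref 1 -> FAULT, evict 3, frames=[4,1] (faults so far: 3)
  step 3: ref 4 -> HIT, frames=[4,1] (faults so far: 3)
  step 4: ref 4 -> HIT, frames=[4,1] (faults so far: 3)
  step 5: ref 3 -> FAULT, evict 1, frames=[4,3] (faults so far: 4)
  step 6: ref 3 -> HIT, frames=[4,3] (faults so far: 4)
  step 7: ref 4 -> HIT, frames=[4,3] (faults so far: 4)
  step 8: ref 2 -> FAULT, evict 4, frames=[2,3] (faults so far: 5)
  step 9: ref 2 -> HIT, frames=[2,3] (faults so far: 5)
  step 10: ref 3 -> HIT, frames=[2,3] (faults so far: 5)
  Optimal total faults: 5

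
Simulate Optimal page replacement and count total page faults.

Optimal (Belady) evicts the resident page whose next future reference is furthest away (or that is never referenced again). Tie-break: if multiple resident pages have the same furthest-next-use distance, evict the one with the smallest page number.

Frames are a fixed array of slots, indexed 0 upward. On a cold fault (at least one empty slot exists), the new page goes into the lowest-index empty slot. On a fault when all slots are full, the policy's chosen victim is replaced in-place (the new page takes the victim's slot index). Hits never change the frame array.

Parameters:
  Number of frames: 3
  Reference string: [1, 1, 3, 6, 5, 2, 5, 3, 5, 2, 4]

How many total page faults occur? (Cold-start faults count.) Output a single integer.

Answer: 6

Derivation:
Step 0: ref 1 → FAULT, frames=[1,-,-]
Step 1: ref 1 → HIT, frames=[1,-,-]
Step 2: ref 3 → FAULT, frames=[1,3,-]
Step 3: ref 6 → FAULT, frames=[1,3,6]
Step 4: ref 5 → FAULT (evict 1), frames=[5,3,6]
Step 5: ref 2 → FAULT (evict 6), frames=[5,3,2]
Step 6: ref 5 → HIT, frames=[5,3,2]
Step 7: ref 3 → HIT, frames=[5,3,2]
Step 8: ref 5 → HIT, frames=[5,3,2]
Step 9: ref 2 → HIT, frames=[5,3,2]
Step 10: ref 4 → FAULT (evict 2), frames=[5,3,4]
Total faults: 6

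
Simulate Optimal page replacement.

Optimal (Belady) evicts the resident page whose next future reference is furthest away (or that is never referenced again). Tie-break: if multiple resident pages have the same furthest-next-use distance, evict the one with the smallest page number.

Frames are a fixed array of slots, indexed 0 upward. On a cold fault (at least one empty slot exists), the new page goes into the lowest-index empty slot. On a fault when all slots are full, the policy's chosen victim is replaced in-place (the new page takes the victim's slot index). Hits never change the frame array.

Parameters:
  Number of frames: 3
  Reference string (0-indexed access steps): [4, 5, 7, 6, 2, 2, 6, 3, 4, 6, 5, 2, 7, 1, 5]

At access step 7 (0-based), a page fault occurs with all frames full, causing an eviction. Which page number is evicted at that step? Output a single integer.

Step 0: ref 4 -> FAULT, frames=[4,-,-]
Step 1: ref 5 -> FAULT, frames=[4,5,-]
Step 2: ref 7 -> FAULT, frames=[4,5,7]
Step 3: ref 6 -> FAULT, evict 7, frames=[4,5,6]
Step 4: ref 2 -> FAULT, evict 5, frames=[4,2,6]
Step 5: ref 2 -> HIT, frames=[4,2,6]
Step 6: ref 6 -> HIT, frames=[4,2,6]
Step 7: ref 3 -> FAULT, evict 2, frames=[4,3,6]
At step 7: evicted page 2

Answer: 2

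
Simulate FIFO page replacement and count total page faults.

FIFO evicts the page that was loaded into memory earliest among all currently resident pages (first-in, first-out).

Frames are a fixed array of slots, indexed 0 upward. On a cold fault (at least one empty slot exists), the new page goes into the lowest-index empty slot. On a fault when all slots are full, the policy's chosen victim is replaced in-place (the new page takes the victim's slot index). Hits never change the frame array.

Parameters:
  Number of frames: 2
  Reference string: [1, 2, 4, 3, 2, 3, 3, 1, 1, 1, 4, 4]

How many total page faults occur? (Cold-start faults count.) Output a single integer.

Step 0: ref 1 → FAULT, frames=[1,-]
Step 1: ref 2 → FAULT, frames=[1,2]
Step 2: ref 4 → FAULT (evict 1), frames=[4,2]
Step 3: ref 3 → FAULT (evict 2), frames=[4,3]
Step 4: ref 2 → FAULT (evict 4), frames=[2,3]
Step 5: ref 3 → HIT, frames=[2,3]
Step 6: ref 3 → HIT, frames=[2,3]
Step 7: ref 1 → FAULT (evict 3), frames=[2,1]
Step 8: ref 1 → HIT, frames=[2,1]
Step 9: ref 1 → HIT, frames=[2,1]
Step 10: ref 4 → FAULT (evict 2), frames=[4,1]
Step 11: ref 4 → HIT, frames=[4,1]
Total faults: 7

Answer: 7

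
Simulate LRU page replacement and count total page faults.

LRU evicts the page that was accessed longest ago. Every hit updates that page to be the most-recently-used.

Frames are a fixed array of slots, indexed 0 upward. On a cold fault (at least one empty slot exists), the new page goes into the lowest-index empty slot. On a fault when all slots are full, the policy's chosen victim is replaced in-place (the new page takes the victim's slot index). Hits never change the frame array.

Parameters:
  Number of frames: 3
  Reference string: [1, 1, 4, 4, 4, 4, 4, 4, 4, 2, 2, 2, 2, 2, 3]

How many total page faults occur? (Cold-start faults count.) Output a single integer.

Answer: 4

Derivation:
Step 0: ref 1 → FAULT, frames=[1,-,-]
Step 1: ref 1 → HIT, frames=[1,-,-]
Step 2: ref 4 → FAULT, frames=[1,4,-]
Step 3: ref 4 → HIT, frames=[1,4,-]
Step 4: ref 4 → HIT, frames=[1,4,-]
Step 5: ref 4 → HIT, frames=[1,4,-]
Step 6: ref 4 → HIT, frames=[1,4,-]
Step 7: ref 4 → HIT, frames=[1,4,-]
Step 8: ref 4 → HIT, frames=[1,4,-]
Step 9: ref 2 → FAULT, frames=[1,4,2]
Step 10: ref 2 → HIT, frames=[1,4,2]
Step 11: ref 2 → HIT, frames=[1,4,2]
Step 12: ref 2 → HIT, frames=[1,4,2]
Step 13: ref 2 → HIT, frames=[1,4,2]
Step 14: ref 3 → FAULT (evict 1), frames=[3,4,2]
Total faults: 4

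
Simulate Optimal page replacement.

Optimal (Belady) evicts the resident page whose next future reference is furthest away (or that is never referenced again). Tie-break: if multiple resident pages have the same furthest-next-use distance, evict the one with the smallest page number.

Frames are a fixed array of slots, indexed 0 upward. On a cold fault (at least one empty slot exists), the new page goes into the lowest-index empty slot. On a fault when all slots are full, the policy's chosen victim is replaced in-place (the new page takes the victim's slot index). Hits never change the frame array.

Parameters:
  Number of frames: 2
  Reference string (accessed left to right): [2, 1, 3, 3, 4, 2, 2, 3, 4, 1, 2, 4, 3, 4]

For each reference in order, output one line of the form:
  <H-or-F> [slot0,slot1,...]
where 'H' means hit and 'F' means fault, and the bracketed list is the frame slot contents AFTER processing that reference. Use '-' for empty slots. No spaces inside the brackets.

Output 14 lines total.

F [2,-]
F [2,1]
F [2,3]
H [2,3]
F [2,4]
H [2,4]
H [2,4]
F [3,4]
H [3,4]
F [1,4]
F [2,4]
H [2,4]
F [3,4]
H [3,4]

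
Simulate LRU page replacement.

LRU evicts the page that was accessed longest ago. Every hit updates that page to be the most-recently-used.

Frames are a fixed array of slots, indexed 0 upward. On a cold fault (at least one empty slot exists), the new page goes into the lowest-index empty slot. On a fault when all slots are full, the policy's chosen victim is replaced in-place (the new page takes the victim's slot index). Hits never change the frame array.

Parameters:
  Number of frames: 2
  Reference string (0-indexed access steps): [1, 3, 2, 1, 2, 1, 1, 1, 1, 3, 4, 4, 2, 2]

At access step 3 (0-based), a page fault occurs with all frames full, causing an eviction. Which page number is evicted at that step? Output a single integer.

Answer: 3

Derivation:
Step 0: ref 1 -> FAULT, frames=[1,-]
Step 1: ref 3 -> FAULT, frames=[1,3]
Step 2: ref 2 -> FAULT, evict 1, frames=[2,3]
Step 3: ref 1 -> FAULT, evict 3, frames=[2,1]
At step 3: evicted page 3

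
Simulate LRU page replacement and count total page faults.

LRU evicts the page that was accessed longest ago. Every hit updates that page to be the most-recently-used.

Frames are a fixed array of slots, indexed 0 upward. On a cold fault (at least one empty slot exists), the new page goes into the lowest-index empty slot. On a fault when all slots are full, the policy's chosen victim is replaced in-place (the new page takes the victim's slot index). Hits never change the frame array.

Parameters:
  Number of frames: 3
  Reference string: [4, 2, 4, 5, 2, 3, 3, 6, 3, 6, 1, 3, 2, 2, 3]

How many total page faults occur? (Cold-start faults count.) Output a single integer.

Answer: 7

Derivation:
Step 0: ref 4 → FAULT, frames=[4,-,-]
Step 1: ref 2 → FAULT, frames=[4,2,-]
Step 2: ref 4 → HIT, frames=[4,2,-]
Step 3: ref 5 → FAULT, frames=[4,2,5]
Step 4: ref 2 → HIT, frames=[4,2,5]
Step 5: ref 3 → FAULT (evict 4), frames=[3,2,5]
Step 6: ref 3 → HIT, frames=[3,2,5]
Step 7: ref 6 → FAULT (evict 5), frames=[3,2,6]
Step 8: ref 3 → HIT, frames=[3,2,6]
Step 9: ref 6 → HIT, frames=[3,2,6]
Step 10: ref 1 → FAULT (evict 2), frames=[3,1,6]
Step 11: ref 3 → HIT, frames=[3,1,6]
Step 12: ref 2 → FAULT (evict 6), frames=[3,1,2]
Step 13: ref 2 → HIT, frames=[3,1,2]
Step 14: ref 3 → HIT, frames=[3,1,2]
Total faults: 7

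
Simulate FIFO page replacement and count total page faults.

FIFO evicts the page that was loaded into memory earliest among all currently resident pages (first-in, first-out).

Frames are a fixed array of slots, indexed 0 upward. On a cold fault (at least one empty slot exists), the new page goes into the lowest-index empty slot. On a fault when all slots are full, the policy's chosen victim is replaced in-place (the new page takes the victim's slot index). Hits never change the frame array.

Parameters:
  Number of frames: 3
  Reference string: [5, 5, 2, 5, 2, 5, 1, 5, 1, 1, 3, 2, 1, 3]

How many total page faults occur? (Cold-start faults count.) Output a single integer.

Answer: 4

Derivation:
Step 0: ref 5 → FAULT, frames=[5,-,-]
Step 1: ref 5 → HIT, frames=[5,-,-]
Step 2: ref 2 → FAULT, frames=[5,2,-]
Step 3: ref 5 → HIT, frames=[5,2,-]
Step 4: ref 2 → HIT, frames=[5,2,-]
Step 5: ref 5 → HIT, frames=[5,2,-]
Step 6: ref 1 → FAULT, frames=[5,2,1]
Step 7: ref 5 → HIT, frames=[5,2,1]
Step 8: ref 1 → HIT, frames=[5,2,1]
Step 9: ref 1 → HIT, frames=[5,2,1]
Step 10: ref 3 → FAULT (evict 5), frames=[3,2,1]
Step 11: ref 2 → HIT, frames=[3,2,1]
Step 12: ref 1 → HIT, frames=[3,2,1]
Step 13: ref 3 → HIT, frames=[3,2,1]
Total faults: 4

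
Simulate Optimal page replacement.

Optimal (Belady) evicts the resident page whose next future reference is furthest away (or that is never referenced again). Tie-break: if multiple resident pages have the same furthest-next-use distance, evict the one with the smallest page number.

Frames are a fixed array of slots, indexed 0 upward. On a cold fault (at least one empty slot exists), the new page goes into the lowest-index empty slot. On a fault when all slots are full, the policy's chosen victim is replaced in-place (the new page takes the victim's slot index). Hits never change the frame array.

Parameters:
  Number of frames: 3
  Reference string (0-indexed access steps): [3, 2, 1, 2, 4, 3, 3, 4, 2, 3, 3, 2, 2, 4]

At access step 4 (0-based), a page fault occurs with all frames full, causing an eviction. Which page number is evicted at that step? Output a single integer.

Step 0: ref 3 -> FAULT, frames=[3,-,-]
Step 1: ref 2 -> FAULT, frames=[3,2,-]
Step 2: ref 1 -> FAULT, frames=[3,2,1]
Step 3: ref 2 -> HIT, frames=[3,2,1]
Step 4: ref 4 -> FAULT, evict 1, frames=[3,2,4]
At step 4: evicted page 1

Answer: 1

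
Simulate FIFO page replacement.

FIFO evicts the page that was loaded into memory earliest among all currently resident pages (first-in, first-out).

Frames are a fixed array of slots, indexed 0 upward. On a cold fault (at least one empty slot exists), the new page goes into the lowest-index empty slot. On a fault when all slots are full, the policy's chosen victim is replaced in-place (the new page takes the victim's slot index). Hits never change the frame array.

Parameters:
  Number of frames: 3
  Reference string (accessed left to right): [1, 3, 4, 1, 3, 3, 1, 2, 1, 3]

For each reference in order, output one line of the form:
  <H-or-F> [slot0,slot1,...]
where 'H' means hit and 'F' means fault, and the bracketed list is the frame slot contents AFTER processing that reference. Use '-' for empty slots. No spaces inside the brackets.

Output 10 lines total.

F [1,-,-]
F [1,3,-]
F [1,3,4]
H [1,3,4]
H [1,3,4]
H [1,3,4]
H [1,3,4]
F [2,3,4]
F [2,1,4]
F [2,1,3]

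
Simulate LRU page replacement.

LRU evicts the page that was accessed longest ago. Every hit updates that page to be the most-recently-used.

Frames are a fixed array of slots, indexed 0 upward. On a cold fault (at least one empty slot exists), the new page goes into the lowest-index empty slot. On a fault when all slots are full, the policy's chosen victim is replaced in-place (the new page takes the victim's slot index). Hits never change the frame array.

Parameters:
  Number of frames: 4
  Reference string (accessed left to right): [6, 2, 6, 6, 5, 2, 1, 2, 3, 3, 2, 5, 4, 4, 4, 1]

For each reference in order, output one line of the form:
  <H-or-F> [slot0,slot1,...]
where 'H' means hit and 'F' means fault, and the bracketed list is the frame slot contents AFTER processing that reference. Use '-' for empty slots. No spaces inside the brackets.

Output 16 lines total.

F [6,-,-,-]
F [6,2,-,-]
H [6,2,-,-]
H [6,2,-,-]
F [6,2,5,-]
H [6,2,5,-]
F [6,2,5,1]
H [6,2,5,1]
F [3,2,5,1]
H [3,2,5,1]
H [3,2,5,1]
H [3,2,5,1]
F [3,2,5,4]
H [3,2,5,4]
H [3,2,5,4]
F [1,2,5,4]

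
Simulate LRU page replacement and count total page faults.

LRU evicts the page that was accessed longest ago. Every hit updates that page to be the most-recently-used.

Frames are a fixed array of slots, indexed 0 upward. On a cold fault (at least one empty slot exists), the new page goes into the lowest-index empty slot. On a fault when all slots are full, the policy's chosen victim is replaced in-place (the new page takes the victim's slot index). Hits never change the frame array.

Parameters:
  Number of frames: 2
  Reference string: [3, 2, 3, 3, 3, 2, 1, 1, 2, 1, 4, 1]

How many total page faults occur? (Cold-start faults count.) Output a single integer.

Step 0: ref 3 → FAULT, frames=[3,-]
Step 1: ref 2 → FAULT, frames=[3,2]
Step 2: ref 3 → HIT, frames=[3,2]
Step 3: ref 3 → HIT, frames=[3,2]
Step 4: ref 3 → HIT, frames=[3,2]
Step 5: ref 2 → HIT, frames=[3,2]
Step 6: ref 1 → FAULT (evict 3), frames=[1,2]
Step 7: ref 1 → HIT, frames=[1,2]
Step 8: ref 2 → HIT, frames=[1,2]
Step 9: ref 1 → HIT, frames=[1,2]
Step 10: ref 4 → FAULT (evict 2), frames=[1,4]
Step 11: ref 1 → HIT, frames=[1,4]
Total faults: 4

Answer: 4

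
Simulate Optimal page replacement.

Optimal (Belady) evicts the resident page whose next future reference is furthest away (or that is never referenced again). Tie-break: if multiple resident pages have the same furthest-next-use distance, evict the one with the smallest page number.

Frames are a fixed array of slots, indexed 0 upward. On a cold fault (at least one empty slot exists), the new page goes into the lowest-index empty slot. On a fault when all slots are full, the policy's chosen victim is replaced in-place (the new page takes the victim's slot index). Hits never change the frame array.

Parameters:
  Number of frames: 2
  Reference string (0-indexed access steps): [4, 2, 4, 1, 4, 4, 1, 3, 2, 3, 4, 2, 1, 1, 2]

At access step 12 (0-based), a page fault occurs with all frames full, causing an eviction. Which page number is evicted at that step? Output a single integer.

Step 0: ref 4 -> FAULT, frames=[4,-]
Step 1: ref 2 -> FAULT, frames=[4,2]
Step 2: ref 4 -> HIT, frames=[4,2]
Step 3: ref 1 -> FAULT, evict 2, frames=[4,1]
Step 4: ref 4 -> HIT, frames=[4,1]
Step 5: ref 4 -> HIT, frames=[4,1]
Step 6: ref 1 -> HIT, frames=[4,1]
Step 7: ref 3 -> FAULT, evict 1, frames=[4,3]
Step 8: ref 2 -> FAULT, evict 4, frames=[2,3]
Step 9: ref 3 -> HIT, frames=[2,3]
Step 10: ref 4 -> FAULT, evict 3, frames=[2,4]
Step 11: ref 2 -> HIT, frames=[2,4]
Step 12: ref 1 -> FAULT, evict 4, frames=[2,1]
At step 12: evicted page 4

Answer: 4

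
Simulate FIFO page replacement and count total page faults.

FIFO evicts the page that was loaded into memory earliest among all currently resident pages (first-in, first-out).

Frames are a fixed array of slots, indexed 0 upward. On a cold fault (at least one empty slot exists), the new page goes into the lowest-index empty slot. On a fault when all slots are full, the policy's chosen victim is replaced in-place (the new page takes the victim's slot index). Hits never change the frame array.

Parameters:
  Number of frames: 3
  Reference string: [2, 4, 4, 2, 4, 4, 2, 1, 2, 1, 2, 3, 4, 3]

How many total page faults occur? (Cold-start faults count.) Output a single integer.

Answer: 4

Derivation:
Step 0: ref 2 → FAULT, frames=[2,-,-]
Step 1: ref 4 → FAULT, frames=[2,4,-]
Step 2: ref 4 → HIT, frames=[2,4,-]
Step 3: ref 2 → HIT, frames=[2,4,-]
Step 4: ref 4 → HIT, frames=[2,4,-]
Step 5: ref 4 → HIT, frames=[2,4,-]
Step 6: ref 2 → HIT, frames=[2,4,-]
Step 7: ref 1 → FAULT, frames=[2,4,1]
Step 8: ref 2 → HIT, frames=[2,4,1]
Step 9: ref 1 → HIT, frames=[2,4,1]
Step 10: ref 2 → HIT, frames=[2,4,1]
Step 11: ref 3 → FAULT (evict 2), frames=[3,4,1]
Step 12: ref 4 → HIT, frames=[3,4,1]
Step 13: ref 3 → HIT, frames=[3,4,1]
Total faults: 4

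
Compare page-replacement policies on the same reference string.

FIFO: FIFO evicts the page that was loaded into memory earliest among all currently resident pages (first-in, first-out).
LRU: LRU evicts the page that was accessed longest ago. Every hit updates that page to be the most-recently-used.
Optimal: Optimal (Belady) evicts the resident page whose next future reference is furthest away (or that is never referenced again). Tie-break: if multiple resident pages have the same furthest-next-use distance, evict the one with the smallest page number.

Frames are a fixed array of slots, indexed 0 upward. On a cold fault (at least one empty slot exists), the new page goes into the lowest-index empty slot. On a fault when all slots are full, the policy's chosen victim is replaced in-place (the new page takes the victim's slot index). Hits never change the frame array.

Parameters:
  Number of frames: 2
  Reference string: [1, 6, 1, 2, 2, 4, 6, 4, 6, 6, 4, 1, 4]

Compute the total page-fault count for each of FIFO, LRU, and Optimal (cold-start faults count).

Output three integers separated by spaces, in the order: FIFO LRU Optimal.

Answer: 7 6 5

Derivation:
--- FIFO ---
  step 0: ref 1 -> FAULT, frames=[1,-] (faults so far: 1)
  step 1: ref 6 -> FAULT, frames=[1,6] (faults so far: 2)
  step 2: ref 1 -> HIT, frames=[1,6] (faults so far: 2)
  step 3: ref 2 -> FAULT, evict 1, frames=[2,6] (faults so far: 3)
  step 4: ref 2 -> HIT, frames=[2,6] (faults so far: 3)
  step 5: ref 4 -> FAULT, evict 6, frames=[2,4] (faults so far: 4)
  step 6: ref 6 -> FAULT, evict 2, frames=[6,4] (faults so far: 5)
  step 7: ref 4 -> HIT, frames=[6,4] (faults so far: 5)
  step 8: ref 6 -> HIT, frames=[6,4] (faults so far: 5)
  step 9: ref 6 -> HIT, frames=[6,4] (faults so far: 5)
  step 10: ref 4 -> HIT, frames=[6,4] (faults so far: 5)
  step 11: ref 1 -> FAULT, evict 4, frames=[6,1] (faults so far: 6)
  step 12: ref 4 -> FAULT, evict 6, frames=[4,1] (faults so far: 7)
  FIFO total faults: 7
--- LRU ---
  step 0: ref 1 -> FAULT, frames=[1,-] (faults so far: 1)
  step 1: ref 6 -> FAULT, frames=[1,6] (faults so far: 2)
  step 2: ref 1 -> HIT, frames=[1,6] (faults so far: 2)
  step 3: ref 2 -> FAULT, evict 6, frames=[1,2] (faults so far: 3)
  step 4: ref 2 -> HIT, frames=[1,2] (faults so far: 3)
  step 5: ref 4 -> FAULT, evict 1, frames=[4,2] (faults so far: 4)
  step 6: ref 6 -> FAULT, evict 2, frames=[4,6] (faults so far: 5)
  step 7: ref 4 -> HIT, frames=[4,6] (faults so far: 5)
  step 8: ref 6 -> HIT, frames=[4,6] (faults so far: 5)
  step 9: ref 6 -> HIT, frames=[4,6] (faults so far: 5)
  step 10: ref 4 -> HIT, frames=[4,6] (faults so far: 5)
  step 11: ref 1 -> FAULT, evict 6, frames=[4,1] (faults so far: 6)
  step 12: ref 4 -> HIT, frames=[4,1] (faults so far: 6)
  LRU total faults: 6
--- Optimal ---
  step 0: ref 1 -> FAULT, frames=[1,-] (faults so far: 1)
  step 1: ref 6 -> FAULT, frames=[1,6] (faults so far: 2)
  step 2: ref 1 -> HIT, frames=[1,6] (faults so far: 2)
  step 3: ref 2 -> FAULT, evict 1, frames=[2,6] (faults so far: 3)
  step 4: ref 2 -> HIT, frames=[2,6] (faults so far: 3)
  step 5: ref 4 -> FAULT, evict 2, frames=[4,6] (faults so far: 4)
  step 6: ref 6 -> HIT, frames=[4,6] (faults so far: 4)
  step 7: ref 4 -> HIT, frames=[4,6] (faults so far: 4)
  step 8: ref 6 -> HIT, frames=[4,6] (faults so far: 4)
  step 9: ref 6 -> HIT, frames=[4,6] (faults so far: 4)
  step 10: ref 4 -> HIT, frames=[4,6] (faults so far: 4)
  step 11: ref 1 -> FAULT, evict 6, frames=[4,1] (faults so far: 5)
  step 12: ref 4 -> HIT, frames=[4,1] (faults so far: 5)
  Optimal total faults: 5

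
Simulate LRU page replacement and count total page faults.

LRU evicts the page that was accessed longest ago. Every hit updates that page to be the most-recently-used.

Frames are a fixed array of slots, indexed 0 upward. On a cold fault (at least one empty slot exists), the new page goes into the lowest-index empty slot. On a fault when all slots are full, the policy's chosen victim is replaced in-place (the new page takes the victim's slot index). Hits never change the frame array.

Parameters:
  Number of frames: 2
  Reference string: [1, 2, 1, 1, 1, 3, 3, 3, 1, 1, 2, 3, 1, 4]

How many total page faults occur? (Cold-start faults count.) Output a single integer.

Step 0: ref 1 → FAULT, frames=[1,-]
Step 1: ref 2 → FAULT, frames=[1,2]
Step 2: ref 1 → HIT, frames=[1,2]
Step 3: ref 1 → HIT, frames=[1,2]
Step 4: ref 1 → HIT, frames=[1,2]
Step 5: ref 3 → FAULT (evict 2), frames=[1,3]
Step 6: ref 3 → HIT, frames=[1,3]
Step 7: ref 3 → HIT, frames=[1,3]
Step 8: ref 1 → HIT, frames=[1,3]
Step 9: ref 1 → HIT, frames=[1,3]
Step 10: ref 2 → FAULT (evict 3), frames=[1,2]
Step 11: ref 3 → FAULT (evict 1), frames=[3,2]
Step 12: ref 1 → FAULT (evict 2), frames=[3,1]
Step 13: ref 4 → FAULT (evict 3), frames=[4,1]
Total faults: 7

Answer: 7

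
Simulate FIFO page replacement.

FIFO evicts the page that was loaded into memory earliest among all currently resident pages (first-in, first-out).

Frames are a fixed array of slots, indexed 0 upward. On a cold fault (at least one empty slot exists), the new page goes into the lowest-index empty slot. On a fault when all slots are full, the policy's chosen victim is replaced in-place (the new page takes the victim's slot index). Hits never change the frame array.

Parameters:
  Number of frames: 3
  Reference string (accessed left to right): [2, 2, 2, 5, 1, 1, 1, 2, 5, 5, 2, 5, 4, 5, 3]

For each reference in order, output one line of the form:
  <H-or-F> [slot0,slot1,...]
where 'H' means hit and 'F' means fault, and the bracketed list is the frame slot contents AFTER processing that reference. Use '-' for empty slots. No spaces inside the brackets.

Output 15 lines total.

F [2,-,-]
H [2,-,-]
H [2,-,-]
F [2,5,-]
F [2,5,1]
H [2,5,1]
H [2,5,1]
H [2,5,1]
H [2,5,1]
H [2,5,1]
H [2,5,1]
H [2,5,1]
F [4,5,1]
H [4,5,1]
F [4,3,1]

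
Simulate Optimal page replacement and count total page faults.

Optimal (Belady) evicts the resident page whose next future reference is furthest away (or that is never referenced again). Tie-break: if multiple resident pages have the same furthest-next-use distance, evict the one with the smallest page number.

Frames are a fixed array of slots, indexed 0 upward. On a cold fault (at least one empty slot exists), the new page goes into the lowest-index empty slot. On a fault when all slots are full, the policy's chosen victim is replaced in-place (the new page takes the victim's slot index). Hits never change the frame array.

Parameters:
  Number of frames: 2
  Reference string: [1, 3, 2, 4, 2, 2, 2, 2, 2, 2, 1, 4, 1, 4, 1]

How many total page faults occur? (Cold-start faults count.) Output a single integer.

Answer: 5

Derivation:
Step 0: ref 1 → FAULT, frames=[1,-]
Step 1: ref 3 → FAULT, frames=[1,3]
Step 2: ref 2 → FAULT (evict 3), frames=[1,2]
Step 3: ref 4 → FAULT (evict 1), frames=[4,2]
Step 4: ref 2 → HIT, frames=[4,2]
Step 5: ref 2 → HIT, frames=[4,2]
Step 6: ref 2 → HIT, frames=[4,2]
Step 7: ref 2 → HIT, frames=[4,2]
Step 8: ref 2 → HIT, frames=[4,2]
Step 9: ref 2 → HIT, frames=[4,2]
Step 10: ref 1 → FAULT (evict 2), frames=[4,1]
Step 11: ref 4 → HIT, frames=[4,1]
Step 12: ref 1 → HIT, frames=[4,1]
Step 13: ref 4 → HIT, frames=[4,1]
Step 14: ref 1 → HIT, frames=[4,1]
Total faults: 5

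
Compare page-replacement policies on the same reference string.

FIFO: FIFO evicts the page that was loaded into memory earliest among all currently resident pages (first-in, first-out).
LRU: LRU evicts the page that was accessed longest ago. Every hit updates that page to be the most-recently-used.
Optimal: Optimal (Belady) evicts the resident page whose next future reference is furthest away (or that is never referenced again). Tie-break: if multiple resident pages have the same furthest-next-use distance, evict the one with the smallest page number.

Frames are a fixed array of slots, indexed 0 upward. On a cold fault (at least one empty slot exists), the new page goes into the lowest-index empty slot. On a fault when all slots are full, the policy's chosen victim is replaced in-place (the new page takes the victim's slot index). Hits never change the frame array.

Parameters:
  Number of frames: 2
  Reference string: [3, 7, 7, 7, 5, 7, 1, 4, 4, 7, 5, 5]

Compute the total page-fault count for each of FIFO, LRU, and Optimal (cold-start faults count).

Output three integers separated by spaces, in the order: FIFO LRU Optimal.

--- FIFO ---
  step 0: ref 3 -> FAULT, frames=[3,-] (faults so far: 1)
  step 1: ref 7 -> FAULT, frames=[3,7] (faults so far: 2)
  step 2: ref 7 -> HIT, frames=[3,7] (faults so far: 2)
  step 3: ref 7 -> HIT, frames=[3,7] (faults so far: 2)
  step 4: ref 5 -> FAULT, evict 3, frames=[5,7] (faults so far: 3)
  step 5: ref 7 -> HIT, frames=[5,7] (faults so far: 3)
  step 6: ref 1 -> FAULT, evict 7, frames=[5,1] (faults so far: 4)
  step 7: ref 4 -> FAULT, evict 5, frames=[4,1] (faults so far: 5)
  step 8: ref 4 -> HIT, frames=[4,1] (faults so far: 5)
  step 9: ref 7 -> FAULT, evict 1, frames=[4,7] (faults so far: 6)
  step 10: ref 5 -> FAULT, evict 4, frames=[5,7] (faults so far: 7)
  step 11: ref 5 -> HIT, frames=[5,7] (faults so far: 7)
  FIFO total faults: 7
--- LRU ---
  step 0: ref 3 -> FAULT, frames=[3,-] (faults so far: 1)
  step 1: ref 7 -> FAULT, frames=[3,7] (faults so far: 2)
  step 2: ref 7 -> HIT, frames=[3,7] (faults so far: 2)
  step 3: ref 7 -> HIT, frames=[3,7] (faults so far: 2)
  step 4: ref 5 -> FAULT, evict 3, frames=[5,7] (faults so far: 3)
  step 5: ref 7 -> HIT, frames=[5,7] (faults so far: 3)
  step 6: ref 1 -> FAULT, evict 5, frames=[1,7] (faults so far: 4)
  step 7: ref 4 -> FAULT, evict 7, frames=[1,4] (faults so far: 5)
  step 8: ref 4 -> HIT, frames=[1,4] (faults so far: 5)
  step 9: ref 7 -> FAULT, evict 1, frames=[7,4] (faults so far: 6)
  step 10: ref 5 -> FAULT, evict 4, frames=[7,5] (faults so far: 7)
  step 11: ref 5 -> HIT, frames=[7,5] (faults so far: 7)
  LRU total faults: 7
--- Optimal ---
  step 0: ref 3 -> FAULT, frames=[3,-] (faults so far: 1)
  step 1: ref 7 -> FAULT, frames=[3,7] (faults so far: 2)
  step 2: ref 7 -> HIT, frames=[3,7] (faults so far: 2)
  step 3: ref 7 -> HIT, frames=[3,7] (faults so far: 2)
  step 4: ref 5 -> FAULT, evict 3, frames=[5,7] (faults so far: 3)
  step 5: ref 7 -> HIT, frames=[5,7] (faults so far: 3)
  step 6: ref 1 -> FAULT, evict 5, frames=[1,7] (faults so far: 4)
  step 7: ref 4 -> FAULT, evict 1, frames=[4,7] (faults so far: 5)
  step 8: ref 4 -> HIT, frames=[4,7] (faults so far: 5)
  step 9: ref 7 -> HIT, frames=[4,7] (faults so far: 5)
  step 10: ref 5 -> FAULT, evict 4, frames=[5,7] (faults so far: 6)
  step 11: ref 5 -> HIT, frames=[5,7] (faults so far: 6)
  Optimal total faults: 6

Answer: 7 7 6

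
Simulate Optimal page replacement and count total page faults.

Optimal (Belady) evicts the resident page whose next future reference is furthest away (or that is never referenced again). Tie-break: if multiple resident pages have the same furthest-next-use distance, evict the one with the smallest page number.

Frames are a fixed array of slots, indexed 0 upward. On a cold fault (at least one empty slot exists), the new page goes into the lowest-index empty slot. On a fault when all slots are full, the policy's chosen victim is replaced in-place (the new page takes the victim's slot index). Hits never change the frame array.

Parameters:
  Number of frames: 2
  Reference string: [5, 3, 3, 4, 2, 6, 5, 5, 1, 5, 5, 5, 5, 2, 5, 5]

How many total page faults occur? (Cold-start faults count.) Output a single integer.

Answer: 7

Derivation:
Step 0: ref 5 → FAULT, frames=[5,-]
Step 1: ref 3 → FAULT, frames=[5,3]
Step 2: ref 3 → HIT, frames=[5,3]
Step 3: ref 4 → FAULT (evict 3), frames=[5,4]
Step 4: ref 2 → FAULT (evict 4), frames=[5,2]
Step 5: ref 6 → FAULT (evict 2), frames=[5,6]
Step 6: ref 5 → HIT, frames=[5,6]
Step 7: ref 5 → HIT, frames=[5,6]
Step 8: ref 1 → FAULT (evict 6), frames=[5,1]
Step 9: ref 5 → HIT, frames=[5,1]
Step 10: ref 5 → HIT, frames=[5,1]
Step 11: ref 5 → HIT, frames=[5,1]
Step 12: ref 5 → HIT, frames=[5,1]
Step 13: ref 2 → FAULT (evict 1), frames=[5,2]
Step 14: ref 5 → HIT, frames=[5,2]
Step 15: ref 5 → HIT, frames=[5,2]
Total faults: 7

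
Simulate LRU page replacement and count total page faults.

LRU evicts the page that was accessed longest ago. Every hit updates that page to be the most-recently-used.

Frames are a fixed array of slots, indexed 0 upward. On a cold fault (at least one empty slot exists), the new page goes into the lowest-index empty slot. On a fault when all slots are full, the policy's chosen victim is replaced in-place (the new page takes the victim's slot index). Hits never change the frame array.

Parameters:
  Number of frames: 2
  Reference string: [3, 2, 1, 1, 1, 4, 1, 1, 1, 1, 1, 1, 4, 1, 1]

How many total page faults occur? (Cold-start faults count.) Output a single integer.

Step 0: ref 3 → FAULT, frames=[3,-]
Step 1: ref 2 → FAULT, frames=[3,2]
Step 2: ref 1 → FAULT (evict 3), frames=[1,2]
Step 3: ref 1 → HIT, frames=[1,2]
Step 4: ref 1 → HIT, frames=[1,2]
Step 5: ref 4 → FAULT (evict 2), frames=[1,4]
Step 6: ref 1 → HIT, frames=[1,4]
Step 7: ref 1 → HIT, frames=[1,4]
Step 8: ref 1 → HIT, frames=[1,4]
Step 9: ref 1 → HIT, frames=[1,4]
Step 10: ref 1 → HIT, frames=[1,4]
Step 11: ref 1 → HIT, frames=[1,4]
Step 12: ref 4 → HIT, frames=[1,4]
Step 13: ref 1 → HIT, frames=[1,4]
Step 14: ref 1 → HIT, frames=[1,4]
Total faults: 4

Answer: 4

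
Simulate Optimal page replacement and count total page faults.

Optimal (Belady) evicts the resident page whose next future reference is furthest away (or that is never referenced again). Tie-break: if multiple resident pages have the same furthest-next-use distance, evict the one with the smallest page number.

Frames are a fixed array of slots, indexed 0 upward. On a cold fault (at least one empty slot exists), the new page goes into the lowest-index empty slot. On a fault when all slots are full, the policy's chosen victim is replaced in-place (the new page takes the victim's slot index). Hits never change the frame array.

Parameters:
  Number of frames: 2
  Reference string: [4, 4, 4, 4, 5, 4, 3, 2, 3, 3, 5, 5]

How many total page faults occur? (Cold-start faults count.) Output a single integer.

Answer: 5

Derivation:
Step 0: ref 4 → FAULT, frames=[4,-]
Step 1: ref 4 → HIT, frames=[4,-]
Step 2: ref 4 → HIT, frames=[4,-]
Step 3: ref 4 → HIT, frames=[4,-]
Step 4: ref 5 → FAULT, frames=[4,5]
Step 5: ref 4 → HIT, frames=[4,5]
Step 6: ref 3 → FAULT (evict 4), frames=[3,5]
Step 7: ref 2 → FAULT (evict 5), frames=[3,2]
Step 8: ref 3 → HIT, frames=[3,2]
Step 9: ref 3 → HIT, frames=[3,2]
Step 10: ref 5 → FAULT (evict 2), frames=[3,5]
Step 11: ref 5 → HIT, frames=[3,5]
Total faults: 5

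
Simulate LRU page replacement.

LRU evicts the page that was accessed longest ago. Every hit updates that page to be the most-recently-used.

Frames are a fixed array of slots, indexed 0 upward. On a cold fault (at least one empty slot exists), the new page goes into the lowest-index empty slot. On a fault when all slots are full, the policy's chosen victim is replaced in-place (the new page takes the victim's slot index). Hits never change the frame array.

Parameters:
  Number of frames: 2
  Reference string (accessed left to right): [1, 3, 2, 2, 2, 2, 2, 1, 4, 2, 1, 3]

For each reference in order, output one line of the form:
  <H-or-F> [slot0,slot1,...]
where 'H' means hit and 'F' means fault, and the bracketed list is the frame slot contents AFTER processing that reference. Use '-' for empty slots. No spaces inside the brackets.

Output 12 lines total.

F [1,-]
F [1,3]
F [2,3]
H [2,3]
H [2,3]
H [2,3]
H [2,3]
F [2,1]
F [4,1]
F [4,2]
F [1,2]
F [1,3]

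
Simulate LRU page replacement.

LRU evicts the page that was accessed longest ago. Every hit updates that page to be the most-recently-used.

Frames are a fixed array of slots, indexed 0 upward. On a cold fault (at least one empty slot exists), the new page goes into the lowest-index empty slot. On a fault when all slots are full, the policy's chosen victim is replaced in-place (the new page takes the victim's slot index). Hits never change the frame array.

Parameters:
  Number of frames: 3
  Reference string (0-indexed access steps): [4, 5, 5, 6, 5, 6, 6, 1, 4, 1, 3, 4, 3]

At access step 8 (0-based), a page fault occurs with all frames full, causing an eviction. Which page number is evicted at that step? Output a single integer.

Step 0: ref 4 -> FAULT, frames=[4,-,-]
Step 1: ref 5 -> FAULT, frames=[4,5,-]
Step 2: ref 5 -> HIT, frames=[4,5,-]
Step 3: ref 6 -> FAULT, frames=[4,5,6]
Step 4: ref 5 -> HIT, frames=[4,5,6]
Step 5: ref 6 -> HIT, frames=[4,5,6]
Step 6: ref 6 -> HIT, frames=[4,5,6]
Step 7: ref 1 -> FAULT, evict 4, frames=[1,5,6]
Step 8: ref 4 -> FAULT, evict 5, frames=[1,4,6]
At step 8: evicted page 5

Answer: 5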